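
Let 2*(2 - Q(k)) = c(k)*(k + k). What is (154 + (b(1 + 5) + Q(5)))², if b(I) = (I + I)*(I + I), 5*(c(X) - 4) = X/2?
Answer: 308025/4 ≈ 77006.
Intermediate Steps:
c(X) = 4 + X/10 (c(X) = 4 + (X/2)/5 = 4 + X/10)
Q(k) = 2 - k*(4 + k/10) (Q(k) = 2 - (4 + k/10)*(k + k)/2 = 2 - (4 + k/10)*2*k/2 = 2 - k*(4 + k/10))
b(I) = 4*I² (b(I) = (2*I)*(2*I) = 4*I²)
(154 + (b(1 + 5) + Q(5)))² = (154 + (4*(1 + 5)² + (2 - ⅒*5*(40 + 5))))² = (154 + (4*6² + (2 - ⅒*5*45)))² = (154 + (4*36 + (2 - 45/2)))² = (154 + (144 - 41/2))² = (154 + 247/2)² = (555/2)² = 308025/4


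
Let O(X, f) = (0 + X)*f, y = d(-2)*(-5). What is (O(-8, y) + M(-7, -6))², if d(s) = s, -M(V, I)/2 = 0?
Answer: 6400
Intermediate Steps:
M(V, I) = 0 (M(V, I) = -2*0 = 0)
y = 10 (y = -2*(-5) = 10)
O(X, f) = X*f
(O(-8, y) + M(-7, -6))² = (-8*10 + 0)² = (-80 + 0)² = (-80)² = 6400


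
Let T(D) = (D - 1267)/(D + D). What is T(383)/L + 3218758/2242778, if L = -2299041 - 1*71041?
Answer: 56188478919262/39151201058959 ≈ 1.4352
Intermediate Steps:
L = -2370082 (L = -2299041 - 71041 = -2370082)
T(D) = (-1267 + D)/(2*D) (T(D) = (-1267 + D)/((2*D)) = (-1267 + D)*(1/(2*D)) = (-1267 + D)/(2*D))
T(383)/L + 3218758/2242778 = ((½)*(-1267 + 383)/383)/(-2370082) + 3218758/2242778 = ((½)*(1/383)*(-884))*(-1/2370082) + 3218758*(1/2242778) = -442/383*(-1/2370082) + 1609379/1121389 = 17/34913131 + 1609379/1121389 = 56188478919262/39151201058959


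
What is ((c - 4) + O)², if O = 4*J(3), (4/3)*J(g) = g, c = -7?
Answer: 4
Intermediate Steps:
J(g) = 3*g/4
O = 9 (O = 4*((¾)*3) = 4*(9/4) = 9)
((c - 4) + O)² = ((-7 - 4) + 9)² = (-11 + 9)² = (-2)² = 4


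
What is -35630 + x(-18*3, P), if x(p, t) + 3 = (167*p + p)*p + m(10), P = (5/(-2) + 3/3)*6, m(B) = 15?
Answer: 454270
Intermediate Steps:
P = -9 (P = (5*(-½) + 3*(⅓))*6 = (-5/2 + 1)*6 = -3/2*6 = -9)
x(p, t) = 12 + 168*p² (x(p, t) = -3 + ((167*p + p)*p + 15) = -3 + ((168*p)*p + 15) = -3 + (168*p² + 15) = -3 + (15 + 168*p²) = 12 + 168*p²)
-35630 + x(-18*3, P) = -35630 + (12 + 168*(-18*3)²) = -35630 + (12 + 168*(-54)²) = -35630 + (12 + 168*2916) = -35630 + (12 + 489888) = -35630 + 489900 = 454270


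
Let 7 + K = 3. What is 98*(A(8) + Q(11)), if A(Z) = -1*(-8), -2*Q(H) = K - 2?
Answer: 1078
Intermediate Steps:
K = -4 (K = -7 + 3 = -4)
Q(H) = 3 (Q(H) = -(-4 - 2)/2 = -½*(-6) = 3)
A(Z) = 8
98*(A(8) + Q(11)) = 98*(8 + 3) = 98*11 = 1078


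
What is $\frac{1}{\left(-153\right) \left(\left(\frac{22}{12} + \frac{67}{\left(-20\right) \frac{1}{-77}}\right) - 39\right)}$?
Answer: $- \frac{20}{675597} \approx -2.9603 \cdot 10^{-5}$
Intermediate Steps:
$\frac{1}{\left(-153\right) \left(\left(\frac{22}{12} + \frac{67}{\left(-20\right) \frac{1}{-77}}\right) - 39\right)} = \frac{1}{\left(-153\right) \left(\left(22 \cdot \frac{1}{12} + \frac{67}{\left(-20\right) \left(- \frac{1}{77}\right)}\right) - 39\right)} = \frac{1}{\left(-153\right) \left(\left(\frac{11}{6} + \frac{67}{\frac{20}{77}}\right) - 39\right)} = \frac{1}{\left(-153\right) \left(\left(\frac{11}{6} + 67 \cdot \frac{77}{20}\right) - 39\right)} = \frac{1}{\left(-153\right) \left(\left(\frac{11}{6} + \frac{5159}{20}\right) - 39\right)} = \frac{1}{\left(-153\right) \left(\frac{15587}{60} - 39\right)} = \frac{1}{\left(-153\right) \frac{13247}{60}} = \frac{1}{- \frac{675597}{20}} = - \frac{20}{675597}$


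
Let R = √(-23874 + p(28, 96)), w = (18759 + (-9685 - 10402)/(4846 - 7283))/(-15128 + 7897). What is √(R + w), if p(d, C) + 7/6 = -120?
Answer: √(-29014319337990840 + 1863198096424854*I*√863826)/105731682 ≈ 8.7273 + 8.8747*I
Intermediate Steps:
p(d, C) = -727/6 (p(d, C) = -7/6 - 120 = -727/6)
w = -45735770/17621947 (w = (18759 - 20087/(-2437))/(-7231) = (18759 - 20087*(-1/2437))*(-1/7231) = (18759 + 20087/2437)*(-1/7231) = (45735770/2437)*(-1/7231) = -45735770/17621947 ≈ -2.5954)
R = I*√863826/6 (R = √(-23874 - 727/6) = √(-143971/6) = I*√863826/6 ≈ 154.9*I)
√(R + w) = √(I*√863826/6 - 45735770/17621947) = √(-45735770/17621947 + I*√863826/6)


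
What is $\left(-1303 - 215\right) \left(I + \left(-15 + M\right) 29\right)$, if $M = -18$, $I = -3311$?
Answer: $6478824$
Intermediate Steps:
$\left(-1303 - 215\right) \left(I + \left(-15 + M\right) 29\right) = \left(-1303 - 215\right) \left(-3311 + \left(-15 - 18\right) 29\right) = - 1518 \left(-3311 - 957\right) = \left(-1518\right) \left(-4268\right) = 6478824$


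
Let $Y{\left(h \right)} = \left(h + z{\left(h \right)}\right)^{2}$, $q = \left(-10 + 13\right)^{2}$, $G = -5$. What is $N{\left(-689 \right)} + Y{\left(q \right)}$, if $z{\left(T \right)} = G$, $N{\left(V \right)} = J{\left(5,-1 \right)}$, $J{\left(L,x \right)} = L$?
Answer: $21$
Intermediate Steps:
$N{\left(V \right)} = 5$
$z{\left(T \right)} = -5$
$q = 9$ ($q = 3^{2} = 9$)
$Y{\left(h \right)} = \left(-5 + h\right)^{2}$ ($Y{\left(h \right)} = \left(h - 5\right)^{2} = \left(-5 + h\right)^{2}$)
$N{\left(-689 \right)} + Y{\left(q \right)} = 5 + \left(-5 + 9\right)^{2} = 5 + 4^{2} = 5 + 16 = 21$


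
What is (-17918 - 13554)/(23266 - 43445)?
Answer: 31472/20179 ≈ 1.5596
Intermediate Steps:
(-17918 - 13554)/(23266 - 43445) = -31472/(-20179) = -31472*(-1/20179) = 31472/20179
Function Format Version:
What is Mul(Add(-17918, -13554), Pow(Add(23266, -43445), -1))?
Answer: Rational(31472, 20179) ≈ 1.5596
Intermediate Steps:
Mul(Add(-17918, -13554), Pow(Add(23266, -43445), -1)) = Mul(-31472, Pow(-20179, -1)) = Mul(-31472, Rational(-1, 20179)) = Rational(31472, 20179)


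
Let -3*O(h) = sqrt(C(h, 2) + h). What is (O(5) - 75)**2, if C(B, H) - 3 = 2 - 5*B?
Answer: (225 + I*sqrt(15))**2/9 ≈ 5623.3 + 193.65*I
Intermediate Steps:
C(B, H) = 5 - 5*B (C(B, H) = 3 + (2 - 5*B) = 5 - 5*B)
O(h) = -sqrt(5 - 4*h)/3 (O(h) = -sqrt((5 - 5*h) + h)/3 = -sqrt(5 - 4*h)/3)
(O(5) - 75)**2 = (-sqrt(5 - 4*5)/3 - 75)**2 = (-sqrt(5 - 20)/3 - 75)**2 = (-I*sqrt(15)/3 - 75)**2 = (-75 - I*sqrt(15)/3)**2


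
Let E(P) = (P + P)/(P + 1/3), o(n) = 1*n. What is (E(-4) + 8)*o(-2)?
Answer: -224/11 ≈ -20.364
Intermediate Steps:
o(n) = n
E(P) = 2*P/(⅓ + P) (E(P) = (2*P)/(P + ⅓) = (2*P)/(⅓ + P) = 2*P/(⅓ + P))
(E(-4) + 8)*o(-2) = (6*(-4)/(1 + 3*(-4)) + 8)*(-2) = (6*(-4)/(1 - 12) + 8)*(-2) = (6*(-4)/(-11) + 8)*(-2) = (6*(-4)*(-1/11) + 8)*(-2) = (24/11 + 8)*(-2) = (112/11)*(-2) = -224/11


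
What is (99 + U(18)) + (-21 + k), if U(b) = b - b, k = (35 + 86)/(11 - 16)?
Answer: 269/5 ≈ 53.800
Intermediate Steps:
k = -121/5 (k = 121/(-5) = 121*(-⅕) = -121/5 ≈ -24.200)
U(b) = 0
(99 + U(18)) + (-21 + k) = (99 + 0) + (-21 - 121/5) = 99 - 226/5 = 269/5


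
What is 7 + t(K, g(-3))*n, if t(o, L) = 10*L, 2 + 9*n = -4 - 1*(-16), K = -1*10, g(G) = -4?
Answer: -337/9 ≈ -37.444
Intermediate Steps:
K = -10
n = 10/9 (n = -2/9 + (-4 - 1*(-16))/9 = -2/9 + (-4 + 16)/9 = -2/9 + (⅑)*12 = -2/9 + 4/3 = 10/9 ≈ 1.1111)
7 + t(K, g(-3))*n = 7 + (10*(-4))*(10/9) = 7 - 40*10/9 = 7 - 400/9 = -337/9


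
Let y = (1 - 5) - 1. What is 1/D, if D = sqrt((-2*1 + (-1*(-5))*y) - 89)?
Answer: -I*sqrt(29)/58 ≈ -0.092848*I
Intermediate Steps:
y = -5 (y = -4 - 1 = -5)
D = 2*I*sqrt(29) (D = sqrt((-2*1 - 1*(-5)*(-5)) - 89) = sqrt((-2 + 5*(-5)) - 89) = sqrt((-2 - 25) - 89) = sqrt(-27 - 89) = sqrt(-116) = 2*I*sqrt(29) ≈ 10.77*I)
1/D = 1/(2*I*sqrt(29)) = -I*sqrt(29)/58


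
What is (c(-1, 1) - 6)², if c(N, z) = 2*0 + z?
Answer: 25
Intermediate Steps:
c(N, z) = z (c(N, z) = 0 + z = z)
(c(-1, 1) - 6)² = (1 - 6)² = (-5)² = 25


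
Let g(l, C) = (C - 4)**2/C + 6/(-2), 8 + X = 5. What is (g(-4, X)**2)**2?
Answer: 11316496/81 ≈ 1.3971e+5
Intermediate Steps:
X = -3 (X = -8 + 5 = -3)
g(l, C) = -3 + (-4 + C)**2/C (g(l, C) = (-4 + C)**2/C + 6*(-1/2) = (-4 + C)**2/C - 3 = -3 + (-4 + C)**2/C)
(g(-4, X)**2)**2 = ((-3 + (-4 - 3)**2/(-3))**2)**2 = ((-3 - 1/3*(-7)**2)**2)**2 = ((-3 - 1/3*49)**2)**2 = ((-3 - 49/3)**2)**2 = ((-58/3)**2)**2 = (3364/9)**2 = 11316496/81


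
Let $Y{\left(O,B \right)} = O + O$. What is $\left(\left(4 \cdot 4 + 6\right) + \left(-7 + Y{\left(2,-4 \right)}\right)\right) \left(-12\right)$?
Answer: $-228$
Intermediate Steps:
$Y{\left(O,B \right)} = 2 O$
$\left(\left(4 \cdot 4 + 6\right) + \left(-7 + Y{\left(2,-4 \right)}\right)\right) \left(-12\right) = \left(\left(4 \cdot 4 + 6\right) + \left(-7 + 2 \cdot 2\right)\right) \left(-12\right) = \left(\left(16 + 6\right) + \left(-7 + 4\right)\right) \left(-12\right) = \left(22 - 3\right) \left(-12\right) = 19 \left(-12\right) = -228$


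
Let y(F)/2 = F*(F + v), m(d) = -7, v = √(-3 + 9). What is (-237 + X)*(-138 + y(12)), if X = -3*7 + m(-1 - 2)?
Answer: -39750 - 6360*√6 ≈ -55329.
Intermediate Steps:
v = √6 ≈ 2.4495
y(F) = 2*F*(F + √6) (y(F) = 2*(F*(F + √6)) = 2*F*(F + √6))
X = -28 (X = -3*7 - 7 = -21 - 7 = -28)
(-237 + X)*(-138 + y(12)) = (-237 - 28)*(-138 + 2*12*(12 + √6)) = -265*(-138 + (288 + 24*√6)) = -265*(150 + 24*√6) = -39750 - 6360*√6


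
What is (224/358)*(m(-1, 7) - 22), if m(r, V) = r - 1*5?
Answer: -3136/179 ≈ -17.520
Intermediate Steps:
m(r, V) = -5 + r (m(r, V) = r - 5 = -5 + r)
(224/358)*(m(-1, 7) - 22) = (224/358)*((-5 - 1) - 22) = (224*(1/358))*(-6 - 22) = (112/179)*(-28) = -3136/179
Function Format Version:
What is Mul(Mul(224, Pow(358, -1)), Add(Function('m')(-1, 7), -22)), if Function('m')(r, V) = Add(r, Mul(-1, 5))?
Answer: Rational(-3136, 179) ≈ -17.520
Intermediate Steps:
Function('m')(r, V) = Add(-5, r) (Function('m')(r, V) = Add(r, -5) = Add(-5, r))
Mul(Mul(224, Pow(358, -1)), Add(Function('m')(-1, 7), -22)) = Mul(Mul(224, Pow(358, -1)), Add(Add(-5, -1), -22)) = Mul(Mul(224, Rational(1, 358)), Add(-6, -22)) = Mul(Rational(112, 179), -28) = Rational(-3136, 179)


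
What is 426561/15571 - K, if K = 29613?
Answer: -460677462/15571 ≈ -29586.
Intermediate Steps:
426561/15571 - K = 426561/15571 - 1*29613 = 426561*(1/15571) - 29613 = 426561/15571 - 29613 = -460677462/15571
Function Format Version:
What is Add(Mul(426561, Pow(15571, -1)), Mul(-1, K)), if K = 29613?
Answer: Rational(-460677462, 15571) ≈ -29586.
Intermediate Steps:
Add(Mul(426561, Pow(15571, -1)), Mul(-1, K)) = Add(Mul(426561, Pow(15571, -1)), Mul(-1, 29613)) = Add(Mul(426561, Rational(1, 15571)), -29613) = Add(Rational(426561, 15571), -29613) = Rational(-460677462, 15571)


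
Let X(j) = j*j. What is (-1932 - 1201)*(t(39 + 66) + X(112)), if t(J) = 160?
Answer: -39801632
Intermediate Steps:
X(j) = j²
(-1932 - 1201)*(t(39 + 66) + X(112)) = (-1932 - 1201)*(160 + 112²) = -3133*(160 + 12544) = -3133*12704 = -39801632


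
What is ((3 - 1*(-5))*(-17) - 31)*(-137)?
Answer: 22879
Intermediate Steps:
((3 - 1*(-5))*(-17) - 31)*(-137) = ((3 + 5)*(-17) - 31)*(-137) = (8*(-17) - 31)*(-137) = (-136 - 31)*(-137) = -167*(-137) = 22879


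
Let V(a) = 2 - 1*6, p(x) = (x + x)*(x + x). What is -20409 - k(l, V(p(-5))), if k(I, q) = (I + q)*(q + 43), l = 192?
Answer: -27741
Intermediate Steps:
p(x) = 4*x² (p(x) = (2*x)*(2*x) = 4*x²)
V(a) = -4 (V(a) = 2 - 6 = -4)
k(I, q) = (43 + q)*(I + q) (k(I, q) = (I + q)*(43 + q) = (43 + q)*(I + q))
-20409 - k(l, V(p(-5))) = -20409 - ((-4)² + 43*192 + 43*(-4) + 192*(-4)) = -20409 - (16 + 8256 - 172 - 768) = -20409 - 1*7332 = -20409 - 7332 = -27741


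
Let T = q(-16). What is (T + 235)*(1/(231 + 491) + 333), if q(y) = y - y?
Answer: 56500345/722 ≈ 78255.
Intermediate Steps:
q(y) = 0
T = 0
(T + 235)*(1/(231 + 491) + 333) = (0 + 235)*(1/(231 + 491) + 333) = 235*(1/722 + 333) = 235*(240427/722) = 56500345/722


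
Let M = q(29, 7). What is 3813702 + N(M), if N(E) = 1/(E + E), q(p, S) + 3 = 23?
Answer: 152548081/40 ≈ 3.8137e+6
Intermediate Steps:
q(p, S) = 20 (q(p, S) = -3 + 23 = 20)
M = 20
N(E) = 1/(2*E)
3813702 + N(M) = 3813702 + (½)/20 = 3813702 + (½)*(1/20) = 3813702 + 1/40 = 152548081/40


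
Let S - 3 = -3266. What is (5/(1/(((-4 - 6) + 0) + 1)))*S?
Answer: 146835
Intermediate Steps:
S = -3263 (S = 3 - 3266 = -3263)
(5/(1/(((-4 - 6) + 0) + 1)))*S = (5/(1/(((-4 - 6) + 0) + 1)))*(-3263) = (5/(1/((-10 + 0) + 1)))*(-3263) = (5/(1/(-10 + 1)))*(-3263) = (5/(1/(-9)))*(-3263) = (5/(-1/9))*(-3263) = (5*(-9))*(-3263) = -45*(-3263) = 146835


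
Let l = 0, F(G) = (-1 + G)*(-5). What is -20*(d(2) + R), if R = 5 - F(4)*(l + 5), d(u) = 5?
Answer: -1700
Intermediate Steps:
F(G) = 5 - 5*G
R = 80 (R = 5 - (5 - 5*4)*(0 + 5) = 5 - (5 - 20)*5 = 5 - (-15)*5 = 5 - 1*(-75) = 5 + 75 = 80)
-20*(d(2) + R) = -20*(5 + 80) = -20*85 = -1700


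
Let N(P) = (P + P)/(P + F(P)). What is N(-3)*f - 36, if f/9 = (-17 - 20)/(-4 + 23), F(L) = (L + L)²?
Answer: -6858/209 ≈ -32.813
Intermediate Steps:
F(L) = 4*L² (F(L) = (2*L)² = 4*L²)
N(P) = 2*P/(P + 4*P²) (N(P) = (P + P)/(P + 4*P²) = (2*P)/(P + 4*P²) = 2*P/(P + 4*P²))
f = -333/19 (f = 9*((-17 - 20)/(-4 + 23)) = 9*(-37/19) = -333/19 ≈ -17.526)
N(-3)*f - 36 = (2/(1 + 4*(-3)))*(-333/19) - 36 = (2/(1 - 12))*(-333/19) - 36 = (2/(-11))*(-333/19) - 36 = (2*(-1/11))*(-333/19) - 36 = -2/11*(-333/19) - 36 = 666/209 - 36 = -6858/209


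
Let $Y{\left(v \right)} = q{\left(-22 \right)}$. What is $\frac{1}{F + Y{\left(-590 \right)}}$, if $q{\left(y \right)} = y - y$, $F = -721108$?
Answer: $- \frac{1}{721108} \approx -1.3868 \cdot 10^{-6}$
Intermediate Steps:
$q{\left(y \right)} = 0$
$Y{\left(v \right)} = 0$
$\frac{1}{F + Y{\left(-590 \right)}} = \frac{1}{-721108 + 0} = \frac{1}{-721108} = - \frac{1}{721108}$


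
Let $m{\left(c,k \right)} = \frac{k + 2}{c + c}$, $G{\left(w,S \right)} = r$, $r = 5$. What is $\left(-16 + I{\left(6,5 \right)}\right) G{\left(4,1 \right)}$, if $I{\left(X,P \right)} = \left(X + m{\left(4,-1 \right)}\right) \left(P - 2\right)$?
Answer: $\frac{95}{8} \approx 11.875$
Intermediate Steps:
$G{\left(w,S \right)} = 5$
$m{\left(c,k \right)} = \frac{2 + k}{2 c}$
$I{\left(X,P \right)} = \left(-2 + P\right) \left(\frac{1}{8} + X\right)$ ($I{\left(X,P \right)} = \left(X + \frac{2 - 1}{2 \cdot 4}\right) \left(P - 2\right) = \left(X + \frac{1}{2} \cdot \frac{1}{4} \cdot 1\right) \left(-2 + P\right) = \left(X + \frac{1}{8}\right) \left(-2 + P\right) = \left(\frac{1}{8} + X\right) \left(-2 + P\right) = \left(-2 + P\right) \left(\frac{1}{8} + X\right)$)
$\left(-16 + I{\left(6,5 \right)}\right) G{\left(4,1 \right)} = \left(-16 + \left(- \frac{1}{4} - 12 + \frac{1}{8} \cdot 5 + 5 \cdot 6\right)\right) 5 = \left(-16 + \left(- \frac{1}{4} - 12 + \frac{5}{8} + 30\right)\right) 5 = \left(-16 + \frac{147}{8}\right) 5 = \frac{19}{8} \cdot 5 = \frac{95}{8}$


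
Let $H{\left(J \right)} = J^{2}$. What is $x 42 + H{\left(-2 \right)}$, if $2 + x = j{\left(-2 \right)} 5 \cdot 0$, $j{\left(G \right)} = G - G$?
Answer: $-80$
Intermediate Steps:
$j{\left(G \right)} = 0$
$x = -2$ ($x = -2 + 0 \cdot 5 \cdot 0 = -2 + 0 \cdot 0 = -2 + 0 = -2$)
$x 42 + H{\left(-2 \right)} = \left(-2\right) 42 + \left(-2\right)^{2} = -84 + 4 = -80$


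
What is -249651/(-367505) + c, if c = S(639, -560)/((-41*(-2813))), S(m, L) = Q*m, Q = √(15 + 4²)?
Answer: 249651/367505 + 639*√31/115333 ≈ 0.71016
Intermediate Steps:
Q = √31 (Q = √(15 + 16) = √31 ≈ 5.5678)
S(m, L) = m*√31 (S(m, L) = √31*m = m*√31)
c = 639*√31/115333 (c = (639*√31)/((-41*(-2813))) = (639*√31)/115333 = (639*√31)*(1/115333) = 639*√31/115333 ≈ 0.030848)
-249651/(-367505) + c = -249651/(-367505) + 639*√31/115333 = -249651*(-1/367505) + 639*√31/115333 = 249651/367505 + 639*√31/115333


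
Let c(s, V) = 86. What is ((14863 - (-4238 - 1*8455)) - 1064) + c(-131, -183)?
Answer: 26578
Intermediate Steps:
((14863 - (-4238 - 1*8455)) - 1064) + c(-131, -183) = ((14863 - (-4238 - 1*8455)) - 1064) + 86 = ((14863 - (-4238 - 8455)) - 1064) + 86 = ((14863 - 1*(-12693)) - 1064) + 86 = ((14863 + 12693) - 1064) + 86 = (27556 - 1064) + 86 = 26492 + 86 = 26578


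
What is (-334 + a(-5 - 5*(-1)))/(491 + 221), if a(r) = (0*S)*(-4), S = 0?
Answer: -167/356 ≈ -0.46910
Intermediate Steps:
a(r) = 0 (a(r) = (0*0)*(-4) = 0*(-4) = 0)
(-334 + a(-5 - 5*(-1)))/(491 + 221) = (-334 + 0)/(491 + 221) = -334/712 = -334*1/712 = -167/356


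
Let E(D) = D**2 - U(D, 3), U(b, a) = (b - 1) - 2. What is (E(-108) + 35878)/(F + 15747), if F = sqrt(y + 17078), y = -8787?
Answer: 750391791/247959718 - 47653*sqrt(8291)/247959718 ≈ 3.0088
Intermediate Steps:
F = sqrt(8291) (F = sqrt(-8787 + 17078) = sqrt(8291) ≈ 91.055)
U(b, a) = -3 + b (U(b, a) = (-1 + b) - 2 = -3 + b)
E(D) = 3 + D**2 - D (E(D) = D**2 - (-3 + D) = D**2 + (3 - D) = 3 + D**2 - D)
(E(-108) + 35878)/(F + 15747) = ((3 + (-108)**2 - 1*(-108)) + 35878)/(sqrt(8291) + 15747) = ((3 + 11664 + 108) + 35878)/(15747 + sqrt(8291)) = (11775 + 35878)/(15747 + sqrt(8291)) = 47653/(15747 + sqrt(8291))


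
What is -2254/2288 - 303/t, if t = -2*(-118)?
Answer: -153151/67496 ≈ -2.2690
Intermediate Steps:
t = 236
-2254/2288 - 303/t = -2254/2288 - 303/236 = -2254*1/2288 - 303*1/236 = -1127/1144 - 303/236 = -153151/67496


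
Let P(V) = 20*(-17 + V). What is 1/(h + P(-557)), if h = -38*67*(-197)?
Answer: 1/490082 ≈ 2.0405e-6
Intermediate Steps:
P(V) = -340 + 20*V
h = 501562 (h = -2546*(-197) = 501562)
1/(h + P(-557)) = 1/(501562 + (-340 + 20*(-557))) = 1/(501562 + (-340 - 11140)) = 1/(501562 - 11480) = 1/490082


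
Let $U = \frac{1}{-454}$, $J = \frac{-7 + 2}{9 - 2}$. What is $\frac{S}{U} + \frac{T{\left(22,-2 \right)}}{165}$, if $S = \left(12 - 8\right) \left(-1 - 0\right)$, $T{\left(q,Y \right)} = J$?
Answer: $\frac{419495}{231} \approx 1816.0$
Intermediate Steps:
$J = - \frac{5}{7} \approx -0.71429$
$T{\left(q,Y \right)} = - \frac{5}{7}$
$U = - \frac{1}{454} \approx -0.0022026$
$S = -4$ ($S = 4 \left(-1 + 0\right) = 4 \left(-1\right) = -4$)
$\frac{S}{U} + \frac{T{\left(22,-2 \right)}}{165} = - \frac{4}{- \frac{1}{454}} - \frac{5}{7 \cdot 165} = \left(-4\right) \left(-454\right) - \frac{1}{231} = 1816 - \frac{1}{231} = \frac{419495}{231}$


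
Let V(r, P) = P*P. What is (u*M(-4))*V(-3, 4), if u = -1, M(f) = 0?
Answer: 0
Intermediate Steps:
V(r, P) = P²
(u*M(-4))*V(-3, 4) = -1*0*4² = 0*16 = 0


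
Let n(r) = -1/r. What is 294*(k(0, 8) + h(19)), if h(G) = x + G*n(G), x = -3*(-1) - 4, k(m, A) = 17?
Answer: 4410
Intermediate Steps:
x = -1 (x = 3 - 4 = -1)
h(G) = -2 (h(G) = -1 + G*(-1/G) = -1 - 1 = -2)
294*(k(0, 8) + h(19)) = 294*(17 - 2) = 294*15 = 4410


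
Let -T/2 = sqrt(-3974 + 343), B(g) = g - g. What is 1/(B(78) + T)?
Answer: I*sqrt(3631)/7262 ≈ 0.0082977*I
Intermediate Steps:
B(g) = 0
T = -2*I*sqrt(3631) (T = -2*sqrt(-3974 + 343) = -2*I*sqrt(3631) ≈ -120.52*I)
1/(B(78) + T) = 1/(0 - 2*I*sqrt(3631)) = 1/(-2*I*sqrt(3631)) = I*sqrt(3631)/7262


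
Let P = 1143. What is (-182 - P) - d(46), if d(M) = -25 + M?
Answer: -1346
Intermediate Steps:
(-182 - P) - d(46) = (-182 - 1*1143) - (-25 + 46) = (-182 - 1143) - 1*21 = -1325 - 21 = -1346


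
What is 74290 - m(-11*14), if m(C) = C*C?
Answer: 50574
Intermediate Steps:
m(C) = C²
74290 - m(-11*14) = 74290 - (-11*14)² = 74290 - 1*(-154)² = 74290 - 1*23716 = 74290 - 23716 = 50574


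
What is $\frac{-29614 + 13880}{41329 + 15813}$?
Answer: $- \frac{7867}{28571} \approx -0.27535$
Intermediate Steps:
$\frac{-29614 + 13880}{41329 + 15813} = - \frac{15734}{57142} = \left(-15734\right) \frac{1}{57142} = - \frac{7867}{28571}$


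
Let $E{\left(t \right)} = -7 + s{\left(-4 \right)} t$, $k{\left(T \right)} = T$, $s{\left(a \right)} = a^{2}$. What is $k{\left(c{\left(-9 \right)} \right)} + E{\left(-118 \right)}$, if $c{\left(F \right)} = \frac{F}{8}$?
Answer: $- \frac{15169}{8} \approx -1896.1$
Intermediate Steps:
$c{\left(F \right)} = \frac{F}{8}$ ($c{\left(F \right)} = F \frac{1}{8} = \frac{F}{8}$)
$E{\left(t \right)} = -7 + 16 t$ ($E{\left(t \right)} = -7 + \left(-4\right)^{2} t = -7 + 16 t$)
$k{\left(c{\left(-9 \right)} \right)} + E{\left(-118 \right)} = \frac{1}{8} \left(-9\right) + \left(-7 + 16 \left(-118\right)\right) = - \frac{9}{8} - 1895 = - \frac{15169}{8}$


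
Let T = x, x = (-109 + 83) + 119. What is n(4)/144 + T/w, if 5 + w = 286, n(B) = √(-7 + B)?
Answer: 93/281 + I*√3/144 ≈ 0.33096 + 0.012028*I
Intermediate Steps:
w = 281 (w = -5 + 286 = 281)
x = 93 (x = -26 + 119 = 93)
T = 93
n(4)/144 + T/w = √(-7 + 4)/144 + 93/281 = √(-3)*(1/144) + 93*(1/281) = (I*√3)*(1/144) + 93/281 = I*√3/144 + 93/281 = 93/281 + I*√3/144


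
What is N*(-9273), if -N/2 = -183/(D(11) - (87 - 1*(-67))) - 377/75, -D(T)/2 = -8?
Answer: -39462797/575 ≈ -68631.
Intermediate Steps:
D(T) = 16 (D(T) = -2*(-8) = 16)
N = 12767/1725 (N = -2*(-183/(16 - (87 - 1*(-67))) - 377/75) = -2*(-183/(16 - (87 + 67)) - 377*1/75) = -2*(-183/(16 - 1*154) - 377/75) = -2*(-183/(16 - 154) - 377/75) = -2*(-183/(-138) - 377/75) = -2*(-183*(-1/138) - 377/75) = -2*(61/46 - 377/75) = -2*(-12767/3450) = 12767/1725 ≈ 7.4012)
N*(-9273) = (12767/1725)*(-9273) = -39462797/575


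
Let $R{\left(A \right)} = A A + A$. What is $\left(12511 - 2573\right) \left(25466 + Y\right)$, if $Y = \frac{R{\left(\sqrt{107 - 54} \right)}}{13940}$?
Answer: $\frac{1763975586117}{6970} + \frac{4969 \sqrt{53}}{6970} \approx 2.5308 \cdot 10^{8}$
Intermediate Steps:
$R{\left(A \right)} = A + A^{2}$ ($R{\left(A \right)} = A^{2} + A = A + A^{2}$)
$Y = \frac{\sqrt{53} \left(1 + \sqrt{53}\right)}{13940}$ ($Y = \frac{\sqrt{107 - 54} \left(1 + \sqrt{107 - 54}\right)}{13940} = \sqrt{53} \left(1 + \sqrt{53}\right) \frac{1}{13940} = \frac{\sqrt{53} \left(1 + \sqrt{53}\right)}{13940} \approx 0.0043243$)
$\left(12511 - 2573\right) \left(25466 + Y\right) = \left(12511 - 2573\right) \left(25466 + \left(\frac{53}{13940} + \frac{\sqrt{53}}{13940}\right)\right) = 9938 \left(\frac{354996093}{13940} + \frac{\sqrt{53}}{13940}\right) = \frac{1763975586117}{6970} + \frac{4969 \sqrt{53}}{6970}$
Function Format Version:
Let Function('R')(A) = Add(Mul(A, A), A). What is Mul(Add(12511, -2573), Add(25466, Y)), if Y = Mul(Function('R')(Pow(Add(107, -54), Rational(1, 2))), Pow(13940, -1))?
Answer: Add(Rational(1763975586117, 6970), Mul(Rational(4969, 6970), Pow(53, Rational(1, 2)))) ≈ 2.5308e+8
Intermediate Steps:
Function('R')(A) = Add(A, Pow(A, 2)) (Function('R')(A) = Add(Pow(A, 2), A) = Add(A, Pow(A, 2)))
Y = Mul(Rational(1, 13940), Pow(53, Rational(1, 2)), Add(1, Pow(53, Rational(1, 2)))) (Y = Mul(Mul(Pow(Add(107, -54), Rational(1, 2)), Add(1, Pow(Add(107, -54), Rational(1, 2)))), Pow(13940, -1)) = Mul(Mul(Pow(53, Rational(1, 2)), Add(1, Pow(53, Rational(1, 2)))), Rational(1, 13940)) = Mul(Rational(1, 13940), Pow(53, Rational(1, 2)), Add(1, Pow(53, Rational(1, 2)))) ≈ 0.0043243)
Mul(Add(12511, -2573), Add(25466, Y)) = Mul(Add(12511, -2573), Add(25466, Add(Rational(53, 13940), Mul(Rational(1, 13940), Pow(53, Rational(1, 2)))))) = Mul(9938, Add(Rational(354996093, 13940), Mul(Rational(1, 13940), Pow(53, Rational(1, 2))))) = Add(Rational(1763975586117, 6970), Mul(Rational(4969, 6970), Pow(53, Rational(1, 2))))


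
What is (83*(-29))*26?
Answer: -62582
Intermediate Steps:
(83*(-29))*26 = -2407*26 = -62582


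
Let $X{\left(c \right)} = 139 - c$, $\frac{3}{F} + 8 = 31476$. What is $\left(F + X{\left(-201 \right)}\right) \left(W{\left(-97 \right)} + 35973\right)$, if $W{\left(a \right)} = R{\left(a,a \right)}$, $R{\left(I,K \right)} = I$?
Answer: $\frac{95960434187}{7867} \approx 1.2198 \cdot 10^{7}$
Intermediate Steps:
$F = \frac{3}{31468}$ ($F = \frac{3}{-8 + 31476} = \frac{3}{31468} \approx 9.5335 \cdot 10^{-5}$)
$W{\left(a \right)} = a$
$\left(F + X{\left(-201 \right)}\right) \left(W{\left(-97 \right)} + 35973\right) = \left(\frac{3}{31468} + \left(139 - -201\right)\right) \left(-97 + 35973\right) = \left(\frac{3}{31468} + \left(139 + 201\right)\right) 35876 = \left(\frac{3}{31468} + 340\right) 35876 = \frac{10699123}{31468} \cdot 35876 = \frac{95960434187}{7867}$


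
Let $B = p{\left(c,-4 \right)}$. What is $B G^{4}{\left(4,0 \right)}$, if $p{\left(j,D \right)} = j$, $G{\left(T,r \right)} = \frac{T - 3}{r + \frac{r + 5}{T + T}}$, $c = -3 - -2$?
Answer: $- \frac{4096}{625} \approx -6.5536$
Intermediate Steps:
$c = -1$ ($c = -3 + 2 = -1$)
$G{\left(T,r \right)} = \frac{-3 + T}{r + \frac{5 + r}{2 T}}$
$B = -1$
$B G^{4}{\left(4,0 \right)} = - \left(2 \cdot 4 \frac{1}{5 + 0 + 2 \cdot 4 \cdot 0} \left(-3 + 4\right)\right)^{4} = - \left(2 \cdot 4 \frac{1}{5 + 0 + 0} \cdot 1\right)^{4} = - \left(2 \cdot 4 \cdot \frac{1}{5} \cdot 1\right)^{4} = - \left(\frac{8}{5}\right)^{4} = \left(-1\right) \frac{4096}{625} = - \frac{4096}{625}$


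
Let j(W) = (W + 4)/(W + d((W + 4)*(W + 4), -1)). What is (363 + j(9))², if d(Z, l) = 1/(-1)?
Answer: 8508889/64 ≈ 1.3295e+5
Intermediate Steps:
d(Z, l) = -1
j(W) = (4 + W)/(-1 + W) (j(W) = (W + 4)/(W - 1) = (4 + W)/(-1 + W))
(363 + j(9))² = (363 + (4 + 9)/(-1 + 9))² = (363 + 13/8)² = (2917/8)² = 8508889/64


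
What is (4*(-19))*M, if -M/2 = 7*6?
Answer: 6384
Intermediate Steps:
M = -84 (M = -14*6 = -2*42 = -84)
(4*(-19))*M = (4*(-19))*(-84) = -76*(-84) = 6384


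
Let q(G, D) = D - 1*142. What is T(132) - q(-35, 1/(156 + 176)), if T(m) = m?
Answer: 90967/332 ≈ 274.00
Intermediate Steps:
q(G, D) = -142 + D (q(G, D) = D - 142 = -142 + D)
T(132) - q(-35, 1/(156 + 176)) = 132 - (-142 + 1/(156 + 176)) = 132 - (-142 + 1/332) = 132 - 1*(-47143/332) = 132 + 47143/332 = 90967/332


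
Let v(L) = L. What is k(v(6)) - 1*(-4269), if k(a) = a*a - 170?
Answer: 4135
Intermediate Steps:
k(a) = -170 + a² (k(a) = a² - 170 = -170 + a²)
k(v(6)) - 1*(-4269) = (-170 + 6²) - 1*(-4269) = (-170 + 36) + 4269 = -134 + 4269 = 4135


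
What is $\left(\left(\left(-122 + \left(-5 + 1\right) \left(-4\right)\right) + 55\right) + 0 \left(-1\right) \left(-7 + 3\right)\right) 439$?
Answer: $-22389$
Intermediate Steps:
$\left(\left(\left(-122 + \left(-5 + 1\right) \left(-4\right)\right) + 55\right) + 0 \left(-1\right) \left(-7 + 3\right)\right) 439 = \left(\left(\left(-122 - -16\right) + 55\right) + 0 \left(-4\right)\right) 439 = \left(\left(\left(-122 + 16\right) + 55\right) + 0\right) 439 = \left(\left(-106 + 55\right) + 0\right) 439 = \left(-51 + 0\right) 439 = \left(-51\right) 439 = -22389$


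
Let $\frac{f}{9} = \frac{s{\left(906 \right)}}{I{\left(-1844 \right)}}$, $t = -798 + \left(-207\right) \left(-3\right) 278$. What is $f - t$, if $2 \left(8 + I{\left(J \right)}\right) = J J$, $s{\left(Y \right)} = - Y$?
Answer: $- \frac{48692583759}{283360} \approx -1.7184 \cdot 10^{5}$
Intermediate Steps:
$I{\left(J \right)} = -8 + \frac{J^{2}}{2}$ ($I{\left(J \right)} = -8 + \frac{J J}{2} = -8 + \frac{J^{2}}{2}$)
$t = 171840$ ($t = -798 + 621 \cdot 278 = -798 + 172638 = 171840$)
$f = - \frac{1359}{283360}$ ($f = 9 \frac{\left(-1\right) 906}{-8 + \frac{\left(-1844\right)^{2}}{2}} = 9 \left(- \frac{906}{-8 + \frac{1}{2} \cdot 3400336}\right) = 9 \left(- \frac{906}{-8 + 1700168}\right) = 9 \left(- \frac{906}{1700160}\right) = 9 \left(\left(-906\right) \frac{1}{1700160}\right) = 9 \left(- \frac{151}{283360}\right) = - \frac{1359}{283360} \approx -0.004796$)
$f - t = - \frac{1359}{283360} - 171840 = - \frac{48692583759}{283360}$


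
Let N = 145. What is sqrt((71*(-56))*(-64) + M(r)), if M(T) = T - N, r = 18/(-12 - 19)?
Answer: sqrt(244400001)/31 ≈ 504.30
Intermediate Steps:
r = -18/31 (r = 18/(-31) = 18*(-1/31) = -18/31 ≈ -0.58065)
M(T) = -145 + T (M(T) = T - 1*145 = T - 145 = -145 + T)
sqrt((71*(-56))*(-64) + M(r)) = sqrt((71*(-56))*(-64) + (-145 - 18/31)) = sqrt(-3976*(-64) - 4513/31) = sqrt(254464 - 4513/31) = sqrt(7883871/31) = sqrt(244400001)/31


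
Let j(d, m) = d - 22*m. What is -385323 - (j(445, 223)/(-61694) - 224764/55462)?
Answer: -659217771432305/1710836314 ≈ -3.8532e+5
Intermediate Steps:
-385323 - (j(445, 223)/(-61694) - 224764/55462) = -385323 - ((445 - 22*223)/(-61694) - 224764/55462) = -385323 - ((445 - 4906)*(-1/61694) - 224764*1/55462) = -385323 - (-4461*(-1/61694) - 112382/27731) = -385323 - (4461/61694 - 112382/27731) = -385323 - 1*(-6809587117/1710836314) = -385323 + 6809587117/1710836314 = -659217771432305/1710836314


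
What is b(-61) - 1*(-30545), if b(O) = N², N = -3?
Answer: 30554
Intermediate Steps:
b(O) = 9 (b(O) = (-3)² = 9)
b(-61) - 1*(-30545) = 9 - 1*(-30545) = 9 + 30545 = 30554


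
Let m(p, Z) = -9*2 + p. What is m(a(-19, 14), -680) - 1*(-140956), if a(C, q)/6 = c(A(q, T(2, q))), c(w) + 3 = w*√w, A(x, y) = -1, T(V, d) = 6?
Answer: 140920 - 6*I ≈ 1.4092e+5 - 6.0*I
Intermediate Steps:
c(w) = -3 + w^(3/2) (c(w) = -3 + w*√w = -3 + w^(3/2))
a(C, q) = -18 - 6*I (a(C, q) = 6*(-3 + (-1)^(3/2)) = 6*(-3 - I) = -18 - 6*I)
m(p, Z) = -18 + p
m(a(-19, 14), -680) - 1*(-140956) = (-18 + (-18 - 6*I)) - 1*(-140956) = (-36 - 6*I) + 140956 = 140920 - 6*I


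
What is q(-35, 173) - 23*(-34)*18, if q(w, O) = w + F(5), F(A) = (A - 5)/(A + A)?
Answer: 14041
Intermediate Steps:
F(A) = (-5 + A)/(2*A) (F(A) = (-5 + A)/((2*A)) = (-5 + A)*(1/(2*A)) = (-5 + A)/(2*A))
q(w, O) = w (q(w, O) = w + (½)*(-5 + 5)/5 = w + (½)*(⅕)*0 = w + 0 = w)
q(-35, 173) - 23*(-34)*18 = -35 - 23*(-34)*18 = -35 - (-782)*18 = -35 - 1*(-14076) = -35 + 14076 = 14041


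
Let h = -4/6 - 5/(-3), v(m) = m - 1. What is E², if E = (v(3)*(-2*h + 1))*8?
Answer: 256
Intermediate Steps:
v(m) = -1 + m
h = 1 (h = -4*⅙ - 5*(-⅓) = -⅔ + 5/3 = 1)
E = -16 (E = ((-1 + 3)*(-2*1 + 1))*8 = (2*(-2 + 1))*8 = (2*(-1))*8 = -2*8 = -16)
E² = (-16)² = 256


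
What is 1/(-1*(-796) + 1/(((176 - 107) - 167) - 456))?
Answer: 554/440983 ≈ 0.0012563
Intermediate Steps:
1/(-1*(-796) + 1/(((176 - 107) - 167) - 456)) = 1/(796 + 1/((69 - 167) - 456)) = 1/(796 + 1/(-98 - 456)) = 1/(796 + 1/(-554)) = 1/(796 - 1/554) = 1/(440983/554) = 554/440983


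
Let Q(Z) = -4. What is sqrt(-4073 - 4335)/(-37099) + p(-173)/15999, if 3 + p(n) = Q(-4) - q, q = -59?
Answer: 52/15999 - 2*I*sqrt(2102)/37099 ≈ 0.0032502 - 0.0024716*I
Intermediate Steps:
p(n) = 52 (p(n) = -3 + (-4 - 1*(-59)) = -3 + (-4 + 59) = -3 + 55 = 52)
sqrt(-4073 - 4335)/(-37099) + p(-173)/15999 = sqrt(-4073 - 4335)/(-37099) + 52/15999 = sqrt(-8408)*(-1/37099) + 52*(1/15999) = (2*I*sqrt(2102))*(-1/37099) + 52/15999 = -2*I*sqrt(2102)/37099 + 52/15999 = 52/15999 - 2*I*sqrt(2102)/37099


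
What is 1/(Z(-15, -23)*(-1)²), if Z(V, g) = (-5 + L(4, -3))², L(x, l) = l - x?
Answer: 1/144 ≈ 0.0069444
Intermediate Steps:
Z(V, g) = 144 (Z(V, g) = (-5 + (-3 - 1*4))² = (-5 + (-3 - 4))² = (-5 - 7)² = (-12)² = 144)
1/(Z(-15, -23)*(-1)²) = 1/(144*(-1)²) = 1/(144*1) = 1/144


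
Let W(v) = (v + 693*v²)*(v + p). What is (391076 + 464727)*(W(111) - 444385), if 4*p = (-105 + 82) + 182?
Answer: 1101199493532814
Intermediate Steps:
p = 159/4 (p = ((-105 + 82) + 182)/4 = (-23 + 182)/4 = (¼)*159 = 159/4 ≈ 39.750)
W(v) = (159/4 + v)*(v + 693*v²) (W(v) = (v + 693*v²)*(v + 159/4) = (v + 693*v²)*(159/4 + v) = (159/4 + v)*(v + 693*v²))
(391076 + 464727)*(W(111) - 444385) = (391076 + 464727)*((¼)*111*(159 + 2772*111² + 110191*111) - 444385) = 855803*((¼)*111*(159 + 2772*12321 + 12231201) - 444385) = 855803*((¼)*111*(159 + 34153812 + 12231201) - 444385) = 855803*((¼)*111*46385172 - 444385) = 855803*(1287188523 - 444385) = 855803*1286744138 = 1101199493532814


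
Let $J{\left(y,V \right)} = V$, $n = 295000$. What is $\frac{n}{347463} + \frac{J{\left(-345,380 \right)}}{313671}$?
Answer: $\frac{1625701420}{1912088889} \approx 0.85022$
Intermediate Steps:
$\frac{n}{347463} + \frac{J{\left(-345,380 \right)}}{313671} = \frac{295000}{347463} + \frac{380}{313671} = 295000 \cdot \frac{1}{347463} + 380 \cdot \frac{1}{313671} = \frac{295000}{347463} + \frac{20}{16509} = \frac{1625701420}{1912088889}$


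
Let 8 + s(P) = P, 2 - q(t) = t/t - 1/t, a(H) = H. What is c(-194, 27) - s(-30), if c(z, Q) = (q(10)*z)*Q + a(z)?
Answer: -29589/5 ≈ -5917.8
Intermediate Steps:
q(t) = 1 + 1/t (q(t) = 2 - (t/t - 1/t) = 2 - (1 - 1/t) = 2 + (-1 + 1/t) = 1 + 1/t)
s(P) = -8 + P
c(z, Q) = z + 11*Q*z/10 (c(z, Q) = (((1 + 10)/10)*z)*Q + z = (((⅒)*11)*z)*Q + z = (11*z/10)*Q + z = 11*Q*z/10 + z = z + 11*Q*z/10)
c(-194, 27) - s(-30) = (⅒)*(-194)*(10 + 11*27) - (-8 - 30) = (⅒)*(-194)*(10 + 297) - 1*(-38) = (⅒)*(-194)*307 + 38 = -29779/5 + 38 = -29589/5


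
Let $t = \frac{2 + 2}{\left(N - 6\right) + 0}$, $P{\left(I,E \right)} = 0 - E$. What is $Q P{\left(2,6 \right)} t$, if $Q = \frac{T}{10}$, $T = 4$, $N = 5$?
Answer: $\frac{48}{5} \approx 9.6$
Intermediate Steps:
$P{\left(I,E \right)} = - E$
$t = -4$ ($t = \frac{2 + 2}{\left(5 - 6\right) + 0} = \frac{4}{\left(5 - 6\right) + 0} = \frac{4}{-1 + 0} = \frac{4}{-1} = 4 \left(-1\right) = -4$)
$Q = \frac{2}{5}$ ($Q = \frac{4}{10} = 4 \cdot \frac{1}{10} = \frac{2}{5} \approx 0.4$)
$Q P{\left(2,6 \right)} t = \frac{2 \left(\left(-1\right) 6\right)}{5} \left(-4\right) = \frac{2}{5} \left(-6\right) \left(-4\right) = \left(- \frac{12}{5}\right) \left(-4\right) = \frac{48}{5}$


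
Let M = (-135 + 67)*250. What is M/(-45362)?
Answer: 8500/22681 ≈ 0.37476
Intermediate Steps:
M = -17000 (M = -68*250 = -17000)
M/(-45362) = -17000/(-45362) = -17000*(-1/45362) = 8500/22681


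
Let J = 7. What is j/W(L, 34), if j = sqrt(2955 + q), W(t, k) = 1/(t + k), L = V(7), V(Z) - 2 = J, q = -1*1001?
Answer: 43*sqrt(1954) ≈ 1900.8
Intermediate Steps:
q = -1001
V(Z) = 9 (V(Z) = 2 + 7 = 9)
L = 9
W(t, k) = 1/(k + t)
j = sqrt(1954) (j = sqrt(2955 - 1001) = sqrt(1954) ≈ 44.204)
j/W(L, 34) = sqrt(1954)/(1/(34 + 9)) = sqrt(1954)/(1/43) = sqrt(1954)*43 = 43*sqrt(1954)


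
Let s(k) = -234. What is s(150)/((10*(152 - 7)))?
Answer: -117/725 ≈ -0.16138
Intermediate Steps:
s(150)/((10*(152 - 7))) = -234*1/(10*(152 - 7)) = -234/(10*145) = -234/1450 = -234*1/1450 = -117/725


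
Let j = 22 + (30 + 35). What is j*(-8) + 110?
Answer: -586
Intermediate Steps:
j = 87 (j = 22 + 65 = 87)
j*(-8) + 110 = 87*(-8) + 110 = -696 + 110 = -586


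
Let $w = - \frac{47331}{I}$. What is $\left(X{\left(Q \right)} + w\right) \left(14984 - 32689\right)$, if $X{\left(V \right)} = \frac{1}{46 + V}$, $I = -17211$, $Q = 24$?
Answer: $- \frac{3930959707}{80318} \approx -48942.0$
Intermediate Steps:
$w = \frac{15777}{5737}$ ($w = - \frac{47331}{-17211} = \left(-47331\right) \left(- \frac{1}{17211}\right) = \frac{15777}{5737} \approx 2.75$)
$\left(X{\left(Q \right)} + w\right) \left(14984 - 32689\right) = \left(\frac{1}{46 + 24} + \frac{15777}{5737}\right) \left(14984 - 32689\right) = \left(\frac{1}{70} + \frac{15777}{5737}\right) \left(14984 - 32689\right) = \left(\frac{1}{70} + \frac{15777}{5737}\right) \left(-17705\right) = \frac{1110127}{401590} \left(-17705\right) = - \frac{3930959707}{80318}$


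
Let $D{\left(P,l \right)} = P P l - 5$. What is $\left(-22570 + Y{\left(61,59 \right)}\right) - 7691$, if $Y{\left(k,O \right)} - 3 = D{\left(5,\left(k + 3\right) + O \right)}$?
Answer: $-27188$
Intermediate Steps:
$D{\left(P,l \right)} = -5 + l P^{2}$ ($D{\left(P,l \right)} = P^{2} l - 5 = l P^{2} - 5 = -5 + l P^{2}$)
$Y{\left(k,O \right)} = 73 + 25 O + 25 k$ ($Y{\left(k,O \right)} = 3 + \left(-5 + \left(\left(k + 3\right) + O\right) 5^{2}\right) = 3 + \left(-5 + \left(\left(3 + k\right) + O\right) 25\right) = 3 + \left(-5 + \left(3 + O + k\right) 25\right) = 3 - \left(-70 - 25 O - 25 k\right) = 3 + \left(70 + 25 O + 25 k\right) = 73 + 25 O + 25 k$)
$\left(-22570 + Y{\left(61,59 \right)}\right) - 7691 = \left(-22570 + \left(73 + 25 \cdot 59 + 25 \cdot 61\right)\right) - 7691 = \left(-22570 + \left(73 + 1475 + 1525\right)\right) - 7691 = \left(-22570 + 3073\right) - 7691 = -19497 - 7691 = -27188$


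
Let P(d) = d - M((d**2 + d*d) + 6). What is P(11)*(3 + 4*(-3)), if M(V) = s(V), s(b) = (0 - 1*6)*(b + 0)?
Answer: -13491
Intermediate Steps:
s(b) = -6*b (s(b) = (0 - 6)*b = -6*b)
M(V) = -6*V
P(d) = 36 + d + 12*d**2 (P(d) = d - (-6)*((d**2 + d*d) + 6) = d - (-6)*((d**2 + d**2) + 6) = d - (-6)*(2*d**2 + 6) = d - (-6)*(6 + 2*d**2) = d - (-36 - 12*d**2) = d + (36 + 12*d**2) = 36 + d + 12*d**2)
P(11)*(3 + 4*(-3)) = (36 + 11 + 12*11**2)*(3 + 4*(-3)) = (36 + 11 + 12*121)*(3 - 12) = (36 + 11 + 1452)*(-9) = 1499*(-9) = -13491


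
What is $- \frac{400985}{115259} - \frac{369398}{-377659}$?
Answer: $- \frac{108859150033}{43528598681} \approx -2.5009$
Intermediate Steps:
$- \frac{400985}{115259} - \frac{369398}{-377659} = \left(-400985\right) \frac{1}{115259} - - \frac{369398}{377659} = - \frac{400985}{115259} + \frac{369398}{377659} = - \frac{108859150033}{43528598681}$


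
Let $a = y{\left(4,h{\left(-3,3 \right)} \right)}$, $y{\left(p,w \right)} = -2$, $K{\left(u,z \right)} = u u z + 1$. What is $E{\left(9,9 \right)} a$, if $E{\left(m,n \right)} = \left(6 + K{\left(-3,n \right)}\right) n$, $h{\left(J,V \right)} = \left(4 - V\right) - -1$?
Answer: $-1584$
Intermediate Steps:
$K{\left(u,z \right)} = 1 + z u^{2}$ ($K{\left(u,z \right)} = u^{2} z + 1 = z u^{2} + 1 = 1 + z u^{2}$)
$h{\left(J,V \right)} = 5 - V$ ($h{\left(J,V \right)} = \left(4 - V\right) + 1 = 5 - V$)
$a = -2$
$E{\left(m,n \right)} = n \left(7 + 9 n\right)$ ($E{\left(m,n \right)} = \left(6 + \left(1 + n \left(-3\right)^{2}\right)\right) n = \left(6 + \left(1 + n 9\right)\right) n = \left(6 + \left(1 + 9 n\right)\right) n = \left(7 + 9 n\right) n = n \left(7 + 9 n\right)$)
$E{\left(9,9 \right)} a = 9 \left(7 + 9 \cdot 9\right) \left(-2\right) = 9 \left(7 + 81\right) \left(-2\right) = 9 \cdot 88 \left(-2\right) = 792 \left(-2\right) = -1584$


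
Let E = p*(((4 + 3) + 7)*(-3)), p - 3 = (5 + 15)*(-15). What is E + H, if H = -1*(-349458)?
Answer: 361932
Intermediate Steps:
p = -297 (p = 3 + (5 + 15)*(-15) = 3 + 20*(-15) = 3 - 300 = -297)
H = 349458
E = 12474 (E = -297*((4 + 3) + 7)*(-3) = -297*(7 + 7)*(-3) = -4158*(-3) = -297*(-42) = 12474)
E + H = 12474 + 349458 = 361932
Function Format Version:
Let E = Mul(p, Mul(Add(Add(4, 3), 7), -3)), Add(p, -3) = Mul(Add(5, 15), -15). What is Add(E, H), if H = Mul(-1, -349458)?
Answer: 361932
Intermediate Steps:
p = -297 (p = Add(3, Mul(Add(5, 15), -15)) = Add(3, Mul(20, -15)) = Add(3, -300) = -297)
H = 349458
E = 12474 (E = Mul(-297, Mul(Add(Add(4, 3), 7), -3)) = Mul(-297, Mul(Add(7, 7), -3)) = Mul(-297, Mul(14, -3)) = Mul(-297, -42) = 12474)
Add(E, H) = Add(12474, 349458) = 361932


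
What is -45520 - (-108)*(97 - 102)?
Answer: -46060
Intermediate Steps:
-45520 - (-108)*(97 - 102) = -45520 - (-108)*(-5) = -45520 - 1*540 = -45520 - 540 = -46060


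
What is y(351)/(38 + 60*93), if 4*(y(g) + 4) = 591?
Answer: 575/22472 ≈ 0.025587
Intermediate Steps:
y(g) = 575/4 (y(g) = -4 + (¼)*591 = -4 + 591/4 = 575/4)
y(351)/(38 + 60*93) = 575/(4*(38 + 60*93)) = 575/(4*(38 + 5580)) = (575/4)/5618 = (575/4)*(1/5618) = 575/22472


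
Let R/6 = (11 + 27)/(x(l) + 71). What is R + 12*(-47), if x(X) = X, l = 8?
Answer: -44328/79 ≈ -561.11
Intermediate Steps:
R = 228/79 (R = 6*((11 + 27)/(8 + 71)) = 6*(38/79) = 228/79 ≈ 2.8861)
R + 12*(-47) = 228/79 + 12*(-47) = 228/79 - 564 = -44328/79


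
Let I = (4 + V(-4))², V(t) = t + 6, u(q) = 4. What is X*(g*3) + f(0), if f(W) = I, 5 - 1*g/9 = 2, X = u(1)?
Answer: 360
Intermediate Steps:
X = 4
V(t) = 6 + t
g = 27 (g = 45 - 9*2 = 45 - 18 = 27)
I = 36 (I = (4 + (6 - 4))² = (4 + 2)² = 6² = 36)
f(W) = 36
X*(g*3) + f(0) = 4*(27*3) + 36 = 4*81 + 36 = 324 + 36 = 360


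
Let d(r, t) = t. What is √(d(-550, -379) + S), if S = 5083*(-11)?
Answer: 2*I*√14073 ≈ 237.26*I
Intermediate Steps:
S = -55913
√(d(-550, -379) + S) = √(-379 - 55913) = √(-56292) = 2*I*√14073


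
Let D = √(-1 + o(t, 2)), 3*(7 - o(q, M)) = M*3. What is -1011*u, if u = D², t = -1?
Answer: -4044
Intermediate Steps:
o(q, M) = 7 - M (o(q, M) = 7 - M*3/3 = 7 - M)
D = 2 (D = √(-1 + (7 - 1*2)) = √(-1 + (7 - 2)) = √(-1 + 5) = √4 = 2)
u = 4 (u = 2² = 4)
-1011*u = -1011*4 = -4044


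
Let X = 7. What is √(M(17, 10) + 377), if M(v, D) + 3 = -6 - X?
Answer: 19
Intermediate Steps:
M(v, D) = -16 (M(v, D) = -3 + (-6 - 1*7) = -3 + (-6 - 7) = -3 - 13 = -16)
√(M(17, 10) + 377) = √(-16 + 377) = √361 = 19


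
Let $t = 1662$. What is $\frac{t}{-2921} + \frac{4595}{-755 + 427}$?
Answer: $- \frac{13967131}{958088} \approx -14.578$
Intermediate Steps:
$\frac{t}{-2921} + \frac{4595}{-755 + 427} = \frac{1662}{-2921} + \frac{4595}{-755 + 427} = 1662 \left(- \frac{1}{2921}\right) + \frac{4595}{-328} = - \frac{1662}{2921} + 4595 \left(- \frac{1}{328}\right) = - \frac{1662}{2921} - \frac{4595}{328} = - \frac{13967131}{958088}$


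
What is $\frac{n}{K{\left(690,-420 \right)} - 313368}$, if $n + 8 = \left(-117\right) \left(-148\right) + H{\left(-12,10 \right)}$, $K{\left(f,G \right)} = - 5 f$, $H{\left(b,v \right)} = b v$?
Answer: $- \frac{8594}{158409} \approx -0.054252$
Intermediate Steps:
$n = 17188$ ($n = -8 - -17196 = -8 + \left(17316 - 120\right) = -8 + 17196 = 17188$)
$\frac{n}{K{\left(690,-420 \right)} - 313368} = \frac{17188}{\left(-5\right) 690 - 313368} = \frac{17188}{-3450 - 313368} = \frac{17188}{-316818} = 17188 \left(- \frac{1}{316818}\right) = - \frac{8594}{158409}$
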